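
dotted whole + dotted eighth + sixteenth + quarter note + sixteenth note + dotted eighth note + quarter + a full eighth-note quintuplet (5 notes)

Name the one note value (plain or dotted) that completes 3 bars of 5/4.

3 bars of 5/4 = 60 sixteenth notes.
Express everything in sixteenth notes: dotted whole = 24; dotted eighth = 3; sixteenth = 1; quarter note = 4; sixteenth note = 1; dotted eighth note = 3; quarter = 4; a full eighth-note quintuplet (5 notes) (five quintuplet eighths span one half) = 8.
Total: 24 + 3 + 1 + 4 + 1 + 3 + 4 + 8 = 48.
Remaining: 60 − 48 = 12 sixteenth notes, which is a dotted half note.

dotted half note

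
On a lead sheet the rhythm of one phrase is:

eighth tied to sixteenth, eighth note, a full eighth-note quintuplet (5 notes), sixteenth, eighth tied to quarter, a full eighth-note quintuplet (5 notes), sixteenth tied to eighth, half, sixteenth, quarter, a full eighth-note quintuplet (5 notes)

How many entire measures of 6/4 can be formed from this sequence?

One bar of 6/4 = 24 sixteenth notes.
In sixteenth notes: eighth tied to sixteenth (eighth + sixteenth) = 3; eighth note = 2; a full eighth-note quintuplet (5 notes) (five quintuplet eighths span one half) = 8; sixteenth = 1; eighth tied to quarter (eighth + quarter) = 6; a full eighth-note quintuplet (5 notes) (five quintuplet eighths span one half) = 8; sixteenth tied to eighth (sixteenth + eighth) = 3; half = 8; sixteenth = 1; quarter = 4; a full eighth-note quintuplet (5 notes) (five quintuplet eighths span one half) = 8.
Adding: 3 + 2 + 8 + 1 + 6 + 8 + 3 + 8 + 1 + 4 + 8 = 52.
52 ÷ 24 = 2 complete bars with 4 left over.

2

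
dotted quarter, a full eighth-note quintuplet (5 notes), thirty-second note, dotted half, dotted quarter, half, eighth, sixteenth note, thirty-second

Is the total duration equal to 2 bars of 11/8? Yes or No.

Yes

One bar of 11/8 = 44 thirty-second notes, so 2 bars = 88.
Convert each value to thirty-second notes: dotted quarter = 12; a full eighth-note quintuplet (5 notes) (five quintuplet eighths span one half) = 16; thirty-second note = 1; dotted half = 24; dotted quarter = 12; half = 16; eighth = 4; sixteenth note = 2; thirty-second = 1.
Altogether 12 + 16 + 1 + 24 + 12 + 16 + 4 + 2 + 1 = 88.
88 equals 88, so the answer is Yes.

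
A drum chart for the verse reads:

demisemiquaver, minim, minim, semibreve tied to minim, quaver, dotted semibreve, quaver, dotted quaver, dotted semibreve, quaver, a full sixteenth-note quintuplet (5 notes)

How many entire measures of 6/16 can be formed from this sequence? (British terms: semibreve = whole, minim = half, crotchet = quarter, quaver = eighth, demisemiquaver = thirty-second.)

One bar of 6/16 = 12 thirty-second notes.
Working in thirty-second notes: demisemiquaver = 1; minim = 16; minim = 16; semibreve tied to minim (semibreve + minim) = 48; quaver = 4; dotted semibreve = 48; quaver = 4; dotted quaver = 6; dotted semibreve = 48; quaver = 4; a full sixteenth-note quintuplet (5 notes) (five quintuplet sixteenths span one quarter) = 8.
Altogether 1 + 16 + 16 + 48 + 4 + 48 + 4 + 6 + 48 + 4 + 8 = 203.
203 ÷ 12 = 16 complete bars with 11 left over.

16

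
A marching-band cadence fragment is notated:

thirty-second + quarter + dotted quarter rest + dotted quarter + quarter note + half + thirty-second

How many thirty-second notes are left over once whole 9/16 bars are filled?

One bar of 9/16 = 18 thirty-second notes.
Convert each value to thirty-second notes: thirty-second = 1; quarter = 8; dotted quarter rest = 12; dotted quarter = 12; quarter note = 8; half = 16; thirty-second = 1.
Altogether 1 + 8 + 12 + 12 + 8 + 16 + 1 = 58.
58 ÷ 18 = 3 complete bars with 4 thirty-second notes remaining.

4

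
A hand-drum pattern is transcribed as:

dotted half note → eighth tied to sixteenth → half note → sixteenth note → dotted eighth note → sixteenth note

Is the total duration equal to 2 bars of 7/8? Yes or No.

One bar of 7/8 = 14 sixteenth notes, so 2 bars = 28.
Working in sixteenth notes: dotted half note = 12; eighth tied to sixteenth (eighth + sixteenth) = 3; half note = 8; sixteenth note = 1; dotted eighth note = 3; sixteenth note = 1.
Total: 12 + 3 + 8 + 1 + 3 + 1 = 28.
28 equals 28, so the answer is Yes.

Yes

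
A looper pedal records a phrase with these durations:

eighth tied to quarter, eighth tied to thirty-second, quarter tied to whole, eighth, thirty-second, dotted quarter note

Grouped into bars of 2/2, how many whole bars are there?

One bar of 2/2 = 32 thirty-second notes.
Each duration in thirty-second notes: eighth tied to quarter (eighth + quarter) = 12; eighth tied to thirty-second (eighth + thirty-second) = 5; quarter tied to whole (quarter + whole) = 40; eighth = 4; thirty-second = 1; dotted quarter note = 12.
Total: 12 + 5 + 40 + 4 + 1 + 12 = 74.
74 ÷ 32 = 2 complete bars with 10 left over.

2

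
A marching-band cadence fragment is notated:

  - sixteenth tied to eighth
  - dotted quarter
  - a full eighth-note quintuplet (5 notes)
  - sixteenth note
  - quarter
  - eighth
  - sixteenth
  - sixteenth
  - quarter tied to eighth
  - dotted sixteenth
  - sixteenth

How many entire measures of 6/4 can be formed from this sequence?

1

One bar of 6/4 = 48 thirty-second notes.
Each duration in thirty-second notes: sixteenth tied to eighth (sixteenth + eighth) = 6; dotted quarter = 12; a full eighth-note quintuplet (5 notes) (five quintuplet eighths span one half) = 16; sixteenth note = 2; quarter = 8; eighth = 4; sixteenth = 2; sixteenth = 2; quarter tied to eighth (quarter + eighth) = 12; dotted sixteenth = 3; sixteenth = 2.
Adding: 6 + 12 + 16 + 2 + 8 + 4 + 2 + 2 + 12 + 3 + 2 = 69.
69 ÷ 48 = 1 complete bar with 21 left over.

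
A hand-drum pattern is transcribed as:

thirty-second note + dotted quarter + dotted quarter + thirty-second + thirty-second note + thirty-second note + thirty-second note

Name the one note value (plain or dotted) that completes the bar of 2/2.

dotted sixteenth note

The bar of 2/2 = 32 thirty-second notes.
Each duration in thirty-second notes: thirty-second note = 1; dotted quarter = 12; dotted quarter = 12; thirty-second = 1; thirty-second note = 1; thirty-second note = 1; thirty-second note = 1.
Altogether 1 + 12 + 12 + 1 + 1 + 1 + 1 = 29.
Remaining: 32 − 29 = 3 thirty-second notes, which is a dotted sixteenth note.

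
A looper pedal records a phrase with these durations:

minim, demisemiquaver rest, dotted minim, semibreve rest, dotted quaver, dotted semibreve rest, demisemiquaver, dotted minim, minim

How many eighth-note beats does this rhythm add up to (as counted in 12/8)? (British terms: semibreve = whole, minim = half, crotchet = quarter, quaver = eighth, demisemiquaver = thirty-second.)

One eighth-note beat = 4 thirty-second notes.
Convert each value to thirty-second notes: minim = 16; demisemiquaver rest = 1; dotted minim = 24; semibreve rest = 32; dotted quaver = 6; dotted semibreve rest = 48; demisemiquaver = 1; dotted minim = 24; minim = 16.
Adding: 16 + 1 + 24 + 32 + 6 + 48 + 1 + 24 + 16 = 168.
168 ÷ 4 = 42 beats.

42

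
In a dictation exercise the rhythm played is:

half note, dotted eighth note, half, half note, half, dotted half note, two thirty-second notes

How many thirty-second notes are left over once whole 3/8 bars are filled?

One bar of 3/8 = 12 thirty-second notes.
Express everything in thirty-second notes: half note = 16; dotted eighth note = 6; half = 16; half note = 16; half = 16; dotted half note = 24; thirty-second note = 1; thirty-second note = 1.
Adding: 16 + 6 + 16 + 16 + 16 + 24 + 1 + 1 = 96.
96 ÷ 12 = 8 complete bars with 0 thirty-second notes remaining.

0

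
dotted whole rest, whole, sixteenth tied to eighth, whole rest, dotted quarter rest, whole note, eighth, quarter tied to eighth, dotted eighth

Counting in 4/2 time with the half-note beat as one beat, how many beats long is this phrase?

One half-note beat = 8 sixteenth notes.
Express everything in sixteenth notes: dotted whole rest = 24; whole = 16; sixteenth tied to eighth (sixteenth + eighth) = 3; whole rest = 16; dotted quarter rest = 6; whole note = 16; eighth = 2; quarter tied to eighth (quarter + eighth) = 6; dotted eighth = 3.
Sum: 24 + 16 + 3 + 16 + 6 + 16 + 2 + 6 + 3 = 92.
92 ÷ 8 = 11.5 beats.

11.5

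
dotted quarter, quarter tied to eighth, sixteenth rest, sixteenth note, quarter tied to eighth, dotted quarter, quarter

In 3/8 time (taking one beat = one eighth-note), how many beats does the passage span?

One eighth-note beat = 2 sixteenth notes.
Each duration in sixteenth notes: dotted quarter = 6; quarter tied to eighth (quarter + eighth) = 6; sixteenth rest = 1; sixteenth note = 1; quarter tied to eighth (quarter + eighth) = 6; dotted quarter = 6; quarter = 4.
Altogether 6 + 6 + 1 + 1 + 6 + 6 + 4 = 30.
30 ÷ 2 = 15 beats.

15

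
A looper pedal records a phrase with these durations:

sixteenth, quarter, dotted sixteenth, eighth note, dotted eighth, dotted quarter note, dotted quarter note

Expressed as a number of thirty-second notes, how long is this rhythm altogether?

47

Convert each value to thirty-second notes: sixteenth = 2; quarter = 8; dotted sixteenth = 3; eighth note = 4; dotted eighth = 6; dotted quarter note = 12; dotted quarter note = 12.
Altogether 2 + 8 + 3 + 4 + 6 + 12 + 12 = 47 thirty-second notes.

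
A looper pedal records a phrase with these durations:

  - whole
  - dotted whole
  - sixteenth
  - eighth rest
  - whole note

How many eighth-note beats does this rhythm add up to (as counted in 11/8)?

29.5

One eighth-note beat = 2 sixteenth notes.
Working in sixteenth notes: whole = 16; dotted whole = 24; sixteenth = 1; eighth rest = 2; whole note = 16.
Total: 16 + 24 + 1 + 2 + 16 = 59.
59 ÷ 2 = 29.5 beats.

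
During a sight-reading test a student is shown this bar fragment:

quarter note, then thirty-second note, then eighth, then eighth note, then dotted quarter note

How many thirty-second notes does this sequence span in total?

In thirty-second notes: quarter note = 8; thirty-second note = 1; eighth = 4; eighth note = 4; dotted quarter note = 12.
Adding: 8 + 1 + 4 + 4 + 12 = 29 thirty-second notes.

29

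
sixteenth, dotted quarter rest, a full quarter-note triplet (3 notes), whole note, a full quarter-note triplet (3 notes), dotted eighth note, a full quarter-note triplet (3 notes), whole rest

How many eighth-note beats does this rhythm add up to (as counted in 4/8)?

One eighth-note beat = 2 sixteenth notes.
In sixteenth notes: sixteenth = 1; dotted quarter rest = 6; a full quarter-note triplet (3 notes) (three triplet quarters span one half) = 8; whole note = 16; a full quarter-note triplet (3 notes) (three triplet quarters span one half) = 8; dotted eighth note = 3; a full quarter-note triplet (3 notes) (three triplet quarters span one half) = 8; whole rest = 16.
Altogether 1 + 6 + 8 + 16 + 8 + 3 + 8 + 16 = 66.
66 ÷ 2 = 33 beats.

33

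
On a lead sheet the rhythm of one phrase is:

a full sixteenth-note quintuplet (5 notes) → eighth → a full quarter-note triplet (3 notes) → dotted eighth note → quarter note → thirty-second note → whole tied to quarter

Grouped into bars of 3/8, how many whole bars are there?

6

One bar of 3/8 = 12 thirty-second notes.
Convert each value to thirty-second notes: a full sixteenth-note quintuplet (5 notes) (five quintuplet sixteenths span one quarter) = 8; eighth = 4; a full quarter-note triplet (3 notes) (three triplet quarters span one half) = 16; dotted eighth note = 6; quarter note = 8; thirty-second note = 1; whole tied to quarter (whole + quarter) = 40.
Adding: 8 + 4 + 16 + 6 + 8 + 1 + 40 = 83.
83 ÷ 12 = 6 complete bars with 11 left over.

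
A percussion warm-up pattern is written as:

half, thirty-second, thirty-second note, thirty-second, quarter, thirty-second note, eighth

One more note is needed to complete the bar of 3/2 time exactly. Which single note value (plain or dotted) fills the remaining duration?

The bar of 3/2 = 48 thirty-second notes.
Working in thirty-second notes: half = 16; thirty-second = 1; thirty-second note = 1; thirty-second = 1; quarter = 8; thirty-second note = 1; eighth = 4.
Total: 16 + 1 + 1 + 1 + 8 + 1 + 4 = 32.
Remaining: 48 − 32 = 16 thirty-second notes, which is a half note.

half note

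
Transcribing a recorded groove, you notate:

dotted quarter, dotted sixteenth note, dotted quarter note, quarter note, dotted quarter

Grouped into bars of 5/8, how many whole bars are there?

One bar of 5/8 = 20 thirty-second notes.
Each duration in thirty-second notes: dotted quarter = 12; dotted sixteenth note = 3; dotted quarter note = 12; quarter note = 8; dotted quarter = 12.
Altogether 12 + 3 + 12 + 8 + 12 = 47.
47 ÷ 20 = 2 complete bars with 7 left over.

2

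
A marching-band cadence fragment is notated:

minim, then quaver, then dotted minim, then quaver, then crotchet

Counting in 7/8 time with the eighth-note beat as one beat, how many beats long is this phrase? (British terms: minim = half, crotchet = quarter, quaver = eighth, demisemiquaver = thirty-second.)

14

One eighth-note beat = 2 sixteenth notes.
In sixteenth notes: minim = 8; quaver = 2; dotted minim = 12; quaver = 2; crotchet = 4.
Sum: 8 + 2 + 12 + 2 + 4 = 28.
28 ÷ 2 = 14 beats.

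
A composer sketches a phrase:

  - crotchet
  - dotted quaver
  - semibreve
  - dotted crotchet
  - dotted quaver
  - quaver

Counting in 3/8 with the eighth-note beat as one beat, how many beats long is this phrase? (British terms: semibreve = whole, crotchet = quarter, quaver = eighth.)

One eighth-note beat = 2 sixteenth notes.
In sixteenth notes: crotchet = 4; dotted quaver = 3; semibreve = 16; dotted crotchet = 6; dotted quaver = 3; quaver = 2.
Altogether 4 + 3 + 16 + 6 + 3 + 2 = 34.
34 ÷ 2 = 17 beats.

17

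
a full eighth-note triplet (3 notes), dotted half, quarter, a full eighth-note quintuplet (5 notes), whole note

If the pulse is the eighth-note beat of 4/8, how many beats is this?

22

One eighth-note beat = 2 sixteenth notes.
Working in sixteenth notes: a full eighth-note triplet (3 notes) (three triplet eighths span one quarter) = 4; dotted half = 12; quarter = 4; a full eighth-note quintuplet (5 notes) (five quintuplet eighths span one half) = 8; whole note = 16.
Adding: 4 + 12 + 4 + 8 + 16 = 44.
44 ÷ 2 = 22 beats.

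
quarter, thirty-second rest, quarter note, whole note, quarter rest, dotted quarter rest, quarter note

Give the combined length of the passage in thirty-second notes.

In thirty-second notes: quarter = 8; thirty-second rest = 1; quarter note = 8; whole note = 32; quarter rest = 8; dotted quarter rest = 12; quarter note = 8.
Altogether 8 + 1 + 8 + 32 + 8 + 12 + 8 = 77 thirty-second notes.

77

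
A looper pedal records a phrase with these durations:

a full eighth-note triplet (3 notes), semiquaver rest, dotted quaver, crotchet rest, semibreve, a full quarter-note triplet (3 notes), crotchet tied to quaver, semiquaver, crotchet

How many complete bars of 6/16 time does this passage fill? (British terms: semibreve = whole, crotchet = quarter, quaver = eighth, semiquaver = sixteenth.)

7

One bar of 6/16 = 6 sixteenth notes.
Each duration in sixteenth notes: a full eighth-note triplet (3 notes) (three triplet eighths span one quarter) = 4; semiquaver rest = 1; dotted quaver = 3; crotchet rest = 4; semibreve = 16; a full quarter-note triplet (3 notes) (three triplet quarters span one half) = 8; crotchet tied to quaver (crotchet + quaver) = 6; semiquaver = 1; crotchet = 4.
Sum: 4 + 1 + 3 + 4 + 16 + 8 + 6 + 1 + 4 = 47.
47 ÷ 6 = 7 complete bars with 5 left over.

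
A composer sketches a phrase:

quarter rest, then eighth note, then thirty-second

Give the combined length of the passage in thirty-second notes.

13

In thirty-second notes: quarter rest = 8; eighth note = 4; thirty-second = 1.
Sum: 8 + 4 + 1 = 13 thirty-second notes.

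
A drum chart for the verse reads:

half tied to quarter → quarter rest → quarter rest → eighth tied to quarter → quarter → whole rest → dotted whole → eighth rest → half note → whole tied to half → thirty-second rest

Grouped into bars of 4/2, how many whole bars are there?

One bar of 4/2 = 64 thirty-second notes.
Convert each value to thirty-second notes: half tied to quarter (half + quarter) = 24; quarter rest = 8; quarter rest = 8; eighth tied to quarter (eighth + quarter) = 12; quarter = 8; whole rest = 32; dotted whole = 48; eighth rest = 4; half note = 16; whole tied to half (whole + half) = 48; thirty-second rest = 1.
Adding: 24 + 8 + 8 + 12 + 8 + 32 + 48 + 4 + 16 + 48 + 1 = 209.
209 ÷ 64 = 3 complete bars with 17 left over.

3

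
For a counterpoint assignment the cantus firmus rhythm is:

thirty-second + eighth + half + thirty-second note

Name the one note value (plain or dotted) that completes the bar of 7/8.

dotted eighth note

The bar of 7/8 = 28 thirty-second notes.
Convert each value to thirty-second notes: thirty-second = 1; eighth = 4; half = 16; thirty-second note = 1.
Total: 1 + 4 + 16 + 1 = 22.
Remaining: 28 − 22 = 6 thirty-second notes, which is a dotted eighth note.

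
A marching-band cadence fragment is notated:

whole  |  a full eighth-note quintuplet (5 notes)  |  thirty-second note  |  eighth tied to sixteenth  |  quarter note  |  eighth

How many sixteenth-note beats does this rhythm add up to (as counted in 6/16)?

One sixteenth-note beat = 2 thirty-second notes.
Working in thirty-second notes: whole = 32; a full eighth-note quintuplet (5 notes) (five quintuplet eighths span one half) = 16; thirty-second note = 1; eighth tied to sixteenth (eighth + sixteenth) = 6; quarter note = 8; eighth = 4.
Altogether 32 + 16 + 1 + 6 + 8 + 4 = 67.
67 ÷ 2 = 33.5 beats.

33.5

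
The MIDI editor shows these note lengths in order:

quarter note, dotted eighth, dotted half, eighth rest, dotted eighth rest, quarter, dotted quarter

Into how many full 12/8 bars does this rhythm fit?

One bar of 12/8 = 24 sixteenth notes.
Each duration in sixteenth notes: quarter note = 4; dotted eighth = 3; dotted half = 12; eighth rest = 2; dotted eighth rest = 3; quarter = 4; dotted quarter = 6.
Sum: 4 + 3 + 12 + 2 + 3 + 4 + 6 = 34.
34 ÷ 24 = 1 complete bar with 10 left over.

1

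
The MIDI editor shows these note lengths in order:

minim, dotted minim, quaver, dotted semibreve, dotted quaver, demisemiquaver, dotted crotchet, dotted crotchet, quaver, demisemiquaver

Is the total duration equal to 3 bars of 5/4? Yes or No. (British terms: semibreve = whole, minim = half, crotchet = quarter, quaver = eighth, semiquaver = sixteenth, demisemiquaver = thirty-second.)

One bar of 5/4 = 40 thirty-second notes, so 3 bars = 120.
Each duration in thirty-second notes: minim = 16; dotted minim = 24; quaver = 4; dotted semibreve = 48; dotted quaver = 6; demisemiquaver = 1; dotted crotchet = 12; dotted crotchet = 12; quaver = 4; demisemiquaver = 1.
Adding: 16 + 24 + 4 + 48 + 6 + 1 + 12 + 12 + 4 + 1 = 128.
128 exceeds 120, so the answer is No.

No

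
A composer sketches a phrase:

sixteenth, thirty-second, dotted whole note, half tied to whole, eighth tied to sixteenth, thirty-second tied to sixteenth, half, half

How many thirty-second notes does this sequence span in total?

Each duration in thirty-second notes: sixteenth = 2; thirty-second = 1; dotted whole note = 48; half tied to whole (half + whole) = 48; eighth tied to sixteenth (eighth + sixteenth) = 6; thirty-second tied to sixteenth (thirty-second + sixteenth) = 3; half = 16; half = 16.
Altogether 2 + 1 + 48 + 48 + 6 + 3 + 16 + 16 = 140 thirty-second notes.

140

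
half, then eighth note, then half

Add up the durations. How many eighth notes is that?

9

In eighth notes: half = 4; eighth note = 1; half = 4.
Sum: 4 + 1 + 4 = 9 eighth notes.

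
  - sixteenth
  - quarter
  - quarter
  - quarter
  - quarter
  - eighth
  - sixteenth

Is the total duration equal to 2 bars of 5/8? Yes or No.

Yes

One bar of 5/8 = 10 sixteenth notes, so 2 bars = 20.
Working in sixteenth notes: sixteenth = 1; quarter = 4; quarter = 4; quarter = 4; quarter = 4; eighth = 2; sixteenth = 1.
Sum: 1 + 4 + 4 + 4 + 4 + 2 + 1 = 20.
20 equals 20, so the answer is Yes.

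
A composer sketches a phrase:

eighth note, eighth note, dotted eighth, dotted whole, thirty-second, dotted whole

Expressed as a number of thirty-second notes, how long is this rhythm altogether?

111

Convert each value to thirty-second notes: eighth note = 4; eighth note = 4; dotted eighth = 6; dotted whole = 48; thirty-second = 1; dotted whole = 48.
Sum: 4 + 4 + 6 + 48 + 1 + 48 = 111 thirty-second notes.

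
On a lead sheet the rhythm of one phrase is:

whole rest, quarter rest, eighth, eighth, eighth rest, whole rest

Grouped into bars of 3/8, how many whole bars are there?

One bar of 3/8 = 3 eighth notes.
Each duration in eighth notes: whole rest = 8; quarter rest = 2; eighth = 1; eighth = 1; eighth rest = 1; whole rest = 8.
Sum: 8 + 2 + 1 + 1 + 1 + 8 = 21.
21 ÷ 3 = 7 complete bars with 0 left over.

7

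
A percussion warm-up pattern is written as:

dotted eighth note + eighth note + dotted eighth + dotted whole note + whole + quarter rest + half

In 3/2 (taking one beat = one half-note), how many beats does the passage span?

7.5

One half-note beat = 8 sixteenth notes.
Each duration in sixteenth notes: dotted eighth note = 3; eighth note = 2; dotted eighth = 3; dotted whole note = 24; whole = 16; quarter rest = 4; half = 8.
Adding: 3 + 2 + 3 + 24 + 16 + 4 + 8 = 60.
60 ÷ 8 = 7.5 beats.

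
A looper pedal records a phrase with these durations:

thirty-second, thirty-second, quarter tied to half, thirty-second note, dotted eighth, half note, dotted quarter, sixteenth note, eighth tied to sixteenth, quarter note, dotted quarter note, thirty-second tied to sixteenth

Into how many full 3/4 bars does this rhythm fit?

One bar of 3/4 = 24 thirty-second notes.
Express everything in thirty-second notes: thirty-second = 1; thirty-second = 1; quarter tied to half (quarter + half) = 24; thirty-second note = 1; dotted eighth = 6; half note = 16; dotted quarter = 12; sixteenth note = 2; eighth tied to sixteenth (eighth + sixteenth) = 6; quarter note = 8; dotted quarter note = 12; thirty-second tied to sixteenth (thirty-second + sixteenth) = 3.
Adding: 1 + 1 + 24 + 1 + 6 + 16 + 12 + 2 + 6 + 8 + 12 + 3 = 92.
92 ÷ 24 = 3 complete bars with 20 left over.

3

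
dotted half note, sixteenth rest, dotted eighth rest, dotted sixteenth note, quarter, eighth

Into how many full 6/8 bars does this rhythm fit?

One bar of 6/8 = 24 thirty-second notes.
Convert each value to thirty-second notes: dotted half note = 24; sixteenth rest = 2; dotted eighth rest = 6; dotted sixteenth note = 3; quarter = 8; eighth = 4.
Sum: 24 + 2 + 6 + 3 + 8 + 4 = 47.
47 ÷ 24 = 1 complete bar with 23 left over.

1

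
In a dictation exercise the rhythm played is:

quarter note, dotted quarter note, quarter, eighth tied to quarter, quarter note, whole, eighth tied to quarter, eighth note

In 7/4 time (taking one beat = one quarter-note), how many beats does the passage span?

One quarter-note beat = 2 eighth notes.
Each duration in eighth notes: quarter note = 2; dotted quarter note = 3; quarter = 2; eighth tied to quarter (eighth + quarter) = 3; quarter note = 2; whole = 8; eighth tied to quarter (eighth + quarter) = 3; eighth note = 1.
Adding: 2 + 3 + 2 + 3 + 2 + 8 + 3 + 1 = 24.
24 ÷ 2 = 12 beats.

12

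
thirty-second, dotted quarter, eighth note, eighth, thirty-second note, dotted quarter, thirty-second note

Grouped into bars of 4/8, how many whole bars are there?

2

One bar of 4/8 = 16 thirty-second notes.
Express everything in thirty-second notes: thirty-second = 1; dotted quarter = 12; eighth note = 4; eighth = 4; thirty-second note = 1; dotted quarter = 12; thirty-second note = 1.
Total: 1 + 12 + 4 + 4 + 1 + 12 + 1 = 35.
35 ÷ 16 = 2 complete bars with 3 left over.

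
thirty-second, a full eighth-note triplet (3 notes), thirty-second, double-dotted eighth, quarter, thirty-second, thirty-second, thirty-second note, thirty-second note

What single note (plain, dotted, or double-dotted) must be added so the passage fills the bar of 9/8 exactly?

The bar of 9/8 = 36 thirty-second notes.
Working in thirty-second notes: thirty-second = 1; a full eighth-note triplet (3 notes) (three triplet eighths span one quarter) = 8; thirty-second = 1; double-dotted eighth = 7; quarter = 8; thirty-second = 1; thirty-second = 1; thirty-second note = 1; thirty-second note = 1.
Total: 1 + 8 + 1 + 7 + 8 + 1 + 1 + 1 + 1 = 29.
Remaining: 36 − 29 = 7 thirty-second notes, which is a double-dotted eighth note.

double-dotted eighth note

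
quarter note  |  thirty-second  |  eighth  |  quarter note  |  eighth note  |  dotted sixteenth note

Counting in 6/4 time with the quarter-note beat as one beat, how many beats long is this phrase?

3.5

One quarter-note beat = 8 thirty-second notes.
Each duration in thirty-second notes: quarter note = 8; thirty-second = 1; eighth = 4; quarter note = 8; eighth note = 4; dotted sixteenth note = 3.
Adding: 8 + 1 + 4 + 8 + 4 + 3 = 28.
28 ÷ 8 = 3.5 beats.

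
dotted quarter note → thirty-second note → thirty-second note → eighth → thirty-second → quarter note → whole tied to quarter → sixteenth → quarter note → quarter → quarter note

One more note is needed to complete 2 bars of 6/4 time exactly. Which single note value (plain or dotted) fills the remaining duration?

2 bars of 6/4 = 96 thirty-second notes.
Each duration in thirty-second notes: dotted quarter note = 12; thirty-second note = 1; thirty-second note = 1; eighth = 4; thirty-second = 1; quarter note = 8; whole tied to quarter (whole + quarter) = 40; sixteenth = 2; quarter note = 8; quarter = 8; quarter note = 8.
Sum: 12 + 1 + 1 + 4 + 1 + 8 + 40 + 2 + 8 + 8 + 8 = 93.
Remaining: 96 − 93 = 3 thirty-second notes, which is a dotted sixteenth note.

dotted sixteenth note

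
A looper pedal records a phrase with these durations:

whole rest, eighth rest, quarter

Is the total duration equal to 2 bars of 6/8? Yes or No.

No

One bar of 6/8 = 6 eighth notes, so 2 bars = 12.
In eighth notes: whole rest = 8; eighth rest = 1; quarter = 2.
Sum: 8 + 1 + 2 = 11.
11 falls short of 12, so the answer is No.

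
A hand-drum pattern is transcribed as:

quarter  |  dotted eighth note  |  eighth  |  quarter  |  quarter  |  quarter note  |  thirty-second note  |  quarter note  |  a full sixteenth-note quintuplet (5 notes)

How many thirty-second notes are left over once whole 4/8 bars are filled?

11

One bar of 4/8 = 16 thirty-second notes.
Express everything in thirty-second notes: quarter = 8; dotted eighth note = 6; eighth = 4; quarter = 8; quarter = 8; quarter note = 8; thirty-second note = 1; quarter note = 8; a full sixteenth-note quintuplet (5 notes) (five quintuplet sixteenths span one quarter) = 8.
Total: 8 + 6 + 4 + 8 + 8 + 8 + 1 + 8 + 8 = 59.
59 ÷ 16 = 3 complete bars with 11 thirty-second notes remaining.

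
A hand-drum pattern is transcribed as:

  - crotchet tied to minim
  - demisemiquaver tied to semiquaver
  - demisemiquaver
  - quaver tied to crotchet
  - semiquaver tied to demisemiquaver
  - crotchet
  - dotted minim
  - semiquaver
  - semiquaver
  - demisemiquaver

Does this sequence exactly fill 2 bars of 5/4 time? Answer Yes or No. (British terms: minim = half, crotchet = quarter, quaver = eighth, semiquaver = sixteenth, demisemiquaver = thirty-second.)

Yes

One bar of 5/4 = 40 thirty-second notes, so 2 bars = 80.
In thirty-second notes: crotchet tied to minim (crotchet + minim) = 24; demisemiquaver tied to semiquaver (demisemiquaver + semiquaver) = 3; demisemiquaver = 1; quaver tied to crotchet (quaver + crotchet) = 12; semiquaver tied to demisemiquaver (semiquaver + demisemiquaver) = 3; crotchet = 8; dotted minim = 24; semiquaver = 2; semiquaver = 2; demisemiquaver = 1.
Sum: 24 + 3 + 1 + 12 + 3 + 8 + 24 + 2 + 2 + 1 = 80.
80 equals 80, so the answer is Yes.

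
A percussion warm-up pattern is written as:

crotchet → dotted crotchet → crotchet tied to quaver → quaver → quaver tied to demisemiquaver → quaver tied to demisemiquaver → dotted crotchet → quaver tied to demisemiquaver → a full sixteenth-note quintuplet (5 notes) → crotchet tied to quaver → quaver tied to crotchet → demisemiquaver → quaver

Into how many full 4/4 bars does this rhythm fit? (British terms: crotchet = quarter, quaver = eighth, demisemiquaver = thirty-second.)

3

One bar of 4/4 = 32 thirty-second notes.
Working in thirty-second notes: crotchet = 8; dotted crotchet = 12; crotchet tied to quaver (crotchet + quaver) = 12; quaver = 4; quaver tied to demisemiquaver (quaver + demisemiquaver) = 5; quaver tied to demisemiquaver (quaver + demisemiquaver) = 5; dotted crotchet = 12; quaver tied to demisemiquaver (quaver + demisemiquaver) = 5; a full sixteenth-note quintuplet (5 notes) (five quintuplet sixteenths span one quarter) = 8; crotchet tied to quaver (crotchet + quaver) = 12; quaver tied to crotchet (quaver + crotchet) = 12; demisemiquaver = 1; quaver = 4.
Altogether 8 + 12 + 12 + 4 + 5 + 5 + 12 + 5 + 8 + 12 + 12 + 1 + 4 = 100.
100 ÷ 32 = 3 complete bars with 4 left over.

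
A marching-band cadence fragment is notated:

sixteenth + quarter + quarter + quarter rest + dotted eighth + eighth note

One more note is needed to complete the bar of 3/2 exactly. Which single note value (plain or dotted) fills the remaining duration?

dotted quarter note

The bar of 3/2 = 24 sixteenth notes.
In sixteenth notes: sixteenth = 1; quarter = 4; quarter = 4; quarter rest = 4; dotted eighth = 3; eighth note = 2.
Sum: 1 + 4 + 4 + 4 + 3 + 2 = 18.
Remaining: 24 − 18 = 6 sixteenth notes, which is a dotted quarter note.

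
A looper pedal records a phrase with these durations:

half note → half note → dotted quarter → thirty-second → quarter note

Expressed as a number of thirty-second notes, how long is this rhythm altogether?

Each duration in thirty-second notes: half note = 16; half note = 16; dotted quarter = 12; thirty-second = 1; quarter note = 8.
Altogether 16 + 16 + 12 + 1 + 8 = 53 thirty-second notes.

53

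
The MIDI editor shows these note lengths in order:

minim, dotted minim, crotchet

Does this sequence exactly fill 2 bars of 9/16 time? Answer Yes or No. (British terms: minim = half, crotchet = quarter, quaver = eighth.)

One bar of 9/16 = 9 sixteenth notes, so 2 bars = 18.
Express everything in sixteenth notes: minim = 8; dotted minim = 12; crotchet = 4.
Altogether 8 + 12 + 4 = 24.
24 exceeds 18, so the answer is No.

No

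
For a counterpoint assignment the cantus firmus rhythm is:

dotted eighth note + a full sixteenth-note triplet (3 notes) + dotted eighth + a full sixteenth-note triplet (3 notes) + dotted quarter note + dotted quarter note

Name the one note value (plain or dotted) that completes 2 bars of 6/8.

eighth note

2 bars of 6/8 = 24 sixteenth notes.
Each duration in sixteenth notes: dotted eighth note = 3; a full sixteenth-note triplet (3 notes) (three triplet sixteenths span one eighth) = 2; dotted eighth = 3; a full sixteenth-note triplet (3 notes) (three triplet sixteenths span one eighth) = 2; dotted quarter note = 6; dotted quarter note = 6.
Total: 3 + 2 + 3 + 2 + 6 + 6 = 22.
Remaining: 24 − 22 = 2 sixteenth notes, which is a eighth note.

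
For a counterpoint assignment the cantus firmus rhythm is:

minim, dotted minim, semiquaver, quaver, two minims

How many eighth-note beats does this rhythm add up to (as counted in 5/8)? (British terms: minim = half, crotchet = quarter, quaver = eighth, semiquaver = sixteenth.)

19.5

One eighth-note beat = 2 sixteenth notes.
In sixteenth notes: minim = 8; dotted minim = 12; semiquaver = 1; quaver = 2; minim = 8; minim = 8.
Sum: 8 + 12 + 1 + 2 + 8 + 8 = 39.
39 ÷ 2 = 19.5 beats.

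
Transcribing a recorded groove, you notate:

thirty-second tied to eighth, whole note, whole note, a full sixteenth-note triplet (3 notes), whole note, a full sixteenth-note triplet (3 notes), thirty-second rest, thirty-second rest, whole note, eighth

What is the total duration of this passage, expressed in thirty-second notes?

Express everything in thirty-second notes: thirty-second tied to eighth (thirty-second + eighth) = 5; whole note = 32; whole note = 32; a full sixteenth-note triplet (3 notes) (three triplet sixteenths span one eighth) = 4; whole note = 32; a full sixteenth-note triplet (3 notes) (three triplet sixteenths span one eighth) = 4; thirty-second rest = 1; thirty-second rest = 1; whole note = 32; eighth = 4.
Total: 5 + 32 + 32 + 4 + 32 + 4 + 1 + 1 + 32 + 4 = 147 thirty-second notes.

147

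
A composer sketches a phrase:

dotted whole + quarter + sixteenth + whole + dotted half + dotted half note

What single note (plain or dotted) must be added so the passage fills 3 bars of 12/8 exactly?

dotted eighth note

3 bars of 12/8 = 72 sixteenth notes.
Working in sixteenth notes: dotted whole = 24; quarter = 4; sixteenth = 1; whole = 16; dotted half = 12; dotted half note = 12.
Sum: 24 + 4 + 1 + 16 + 12 + 12 = 69.
Remaining: 72 − 69 = 3 sixteenth notes, which is a dotted eighth note.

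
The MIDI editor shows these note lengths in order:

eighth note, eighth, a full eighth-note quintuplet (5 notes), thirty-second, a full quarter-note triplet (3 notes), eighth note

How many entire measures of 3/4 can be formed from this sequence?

1

One bar of 3/4 = 24 thirty-second notes.
Express everything in thirty-second notes: eighth note = 4; eighth = 4; a full eighth-note quintuplet (5 notes) (five quintuplet eighths span one half) = 16; thirty-second = 1; a full quarter-note triplet (3 notes) (three triplet quarters span one half) = 16; eighth note = 4.
Sum: 4 + 4 + 16 + 1 + 16 + 4 = 45.
45 ÷ 24 = 1 complete bar with 21 left over.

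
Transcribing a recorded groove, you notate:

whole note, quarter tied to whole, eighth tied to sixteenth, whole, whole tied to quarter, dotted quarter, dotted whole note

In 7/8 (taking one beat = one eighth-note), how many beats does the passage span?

One eighth-note beat = 2 sixteenth notes.
Express everything in sixteenth notes: whole note = 16; quarter tied to whole (quarter + whole) = 20; eighth tied to sixteenth (eighth + sixteenth) = 3; whole = 16; whole tied to quarter (whole + quarter) = 20; dotted quarter = 6; dotted whole note = 24.
Total: 16 + 20 + 3 + 16 + 20 + 6 + 24 = 105.
105 ÷ 2 = 52.5 beats.

52.5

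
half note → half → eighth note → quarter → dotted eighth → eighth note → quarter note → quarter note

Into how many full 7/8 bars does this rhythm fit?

One bar of 7/8 = 14 sixteenth notes.
Working in sixteenth notes: half note = 8; half = 8; eighth note = 2; quarter = 4; dotted eighth = 3; eighth note = 2; quarter note = 4; quarter note = 4.
Adding: 8 + 8 + 2 + 4 + 3 + 2 + 4 + 4 = 35.
35 ÷ 14 = 2 complete bars with 7 left over.

2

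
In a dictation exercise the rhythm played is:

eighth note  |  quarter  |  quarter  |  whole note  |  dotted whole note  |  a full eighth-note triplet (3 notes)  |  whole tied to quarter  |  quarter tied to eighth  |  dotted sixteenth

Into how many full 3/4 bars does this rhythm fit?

One bar of 3/4 = 24 thirty-second notes.
Express everything in thirty-second notes: eighth note = 4; quarter = 8; quarter = 8; whole note = 32; dotted whole note = 48; a full eighth-note triplet (3 notes) (three triplet eighths span one quarter) = 8; whole tied to quarter (whole + quarter) = 40; quarter tied to eighth (quarter + eighth) = 12; dotted sixteenth = 3.
Total: 4 + 8 + 8 + 32 + 48 + 8 + 40 + 12 + 3 = 163.
163 ÷ 24 = 6 complete bars with 19 left over.

6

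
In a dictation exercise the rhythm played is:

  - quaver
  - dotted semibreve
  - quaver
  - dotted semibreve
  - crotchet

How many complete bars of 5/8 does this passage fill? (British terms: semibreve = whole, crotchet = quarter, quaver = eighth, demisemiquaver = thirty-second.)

One bar of 5/8 = 5 eighth notes.
Express everything in eighth notes: quaver = 1; dotted semibreve = 12; quaver = 1; dotted semibreve = 12; crotchet = 2.
Total: 1 + 12 + 1 + 12 + 2 = 28.
28 ÷ 5 = 5 complete bars with 3 left over.

5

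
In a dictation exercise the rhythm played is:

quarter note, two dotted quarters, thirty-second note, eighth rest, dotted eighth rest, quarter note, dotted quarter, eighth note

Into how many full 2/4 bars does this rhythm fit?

One bar of 2/4 = 16 thirty-second notes.
In thirty-second notes: quarter note = 8; dotted quarter = 12; dotted quarter = 12; thirty-second note = 1; eighth rest = 4; dotted eighth rest = 6; quarter note = 8; dotted quarter = 12; eighth note = 4.
Sum: 8 + 12 + 12 + 1 + 4 + 6 + 8 + 12 + 4 = 67.
67 ÷ 16 = 4 complete bars with 3 left over.

4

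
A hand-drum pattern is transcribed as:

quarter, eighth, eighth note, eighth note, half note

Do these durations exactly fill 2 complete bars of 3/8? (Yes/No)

One bar of 3/8 = 3 eighth notes, so 2 bars = 6.
Each duration in eighth notes: quarter = 2; eighth = 1; eighth note = 1; eighth note = 1; half note = 4.
Sum: 2 + 1 + 1 + 1 + 4 = 9.
9 exceeds 6, so the answer is No.

No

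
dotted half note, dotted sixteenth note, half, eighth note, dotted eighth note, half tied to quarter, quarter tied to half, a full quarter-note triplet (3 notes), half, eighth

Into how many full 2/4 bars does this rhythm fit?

One bar of 2/4 = 16 thirty-second notes.
Convert each value to thirty-second notes: dotted half note = 24; dotted sixteenth note = 3; half = 16; eighth note = 4; dotted eighth note = 6; half tied to quarter (half + quarter) = 24; quarter tied to half (quarter + half) = 24; a full quarter-note triplet (3 notes) (three triplet quarters span one half) = 16; half = 16; eighth = 4.
Adding: 24 + 3 + 16 + 4 + 6 + 24 + 24 + 16 + 16 + 4 = 137.
137 ÷ 16 = 8 complete bars with 9 left over.

8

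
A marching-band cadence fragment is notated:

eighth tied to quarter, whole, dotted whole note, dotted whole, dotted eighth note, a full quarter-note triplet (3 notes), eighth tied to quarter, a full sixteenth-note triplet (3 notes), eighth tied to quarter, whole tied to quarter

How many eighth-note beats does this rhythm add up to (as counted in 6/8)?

57.5

One eighth-note beat = 2 sixteenth notes.
Working in sixteenth notes: eighth tied to quarter (eighth + quarter) = 6; whole = 16; dotted whole note = 24; dotted whole = 24; dotted eighth note = 3; a full quarter-note triplet (3 notes) (three triplet quarters span one half) = 8; eighth tied to quarter (eighth + quarter) = 6; a full sixteenth-note triplet (3 notes) (three triplet sixteenths span one eighth) = 2; eighth tied to quarter (eighth + quarter) = 6; whole tied to quarter (whole + quarter) = 20.
Altogether 6 + 16 + 24 + 24 + 3 + 8 + 6 + 2 + 6 + 20 = 115.
115 ÷ 2 = 57.5 beats.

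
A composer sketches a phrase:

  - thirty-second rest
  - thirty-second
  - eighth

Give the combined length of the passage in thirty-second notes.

6

Convert each value to thirty-second notes: thirty-second rest = 1; thirty-second = 1; eighth = 4.
Altogether 1 + 1 + 4 = 6 thirty-second notes.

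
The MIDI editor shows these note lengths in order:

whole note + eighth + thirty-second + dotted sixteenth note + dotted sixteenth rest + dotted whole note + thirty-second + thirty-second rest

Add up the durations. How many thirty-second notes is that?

Convert each value to thirty-second notes: whole note = 32; eighth = 4; thirty-second = 1; dotted sixteenth note = 3; dotted sixteenth rest = 3; dotted whole note = 48; thirty-second = 1; thirty-second rest = 1.
Total: 32 + 4 + 1 + 3 + 3 + 48 + 1 + 1 = 93 thirty-second notes.

93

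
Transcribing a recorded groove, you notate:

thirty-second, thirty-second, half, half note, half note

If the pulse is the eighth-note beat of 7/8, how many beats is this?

One eighth-note beat = 4 thirty-second notes.
Working in thirty-second notes: thirty-second = 1; thirty-second = 1; half = 16; half note = 16; half note = 16.
Altogether 1 + 1 + 16 + 16 + 16 = 50.
50 ÷ 4 = 12.5 beats.

12.5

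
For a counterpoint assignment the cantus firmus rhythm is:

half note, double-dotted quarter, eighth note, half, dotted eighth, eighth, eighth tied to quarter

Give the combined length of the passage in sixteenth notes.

Convert each value to sixteenth notes: half note = 8; double-dotted quarter = 7; eighth note = 2; half = 8; dotted eighth = 3; eighth = 2; eighth tied to quarter (eighth + quarter) = 6.
Altogether 8 + 7 + 2 + 8 + 3 + 2 + 6 = 36 sixteenth notes.

36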